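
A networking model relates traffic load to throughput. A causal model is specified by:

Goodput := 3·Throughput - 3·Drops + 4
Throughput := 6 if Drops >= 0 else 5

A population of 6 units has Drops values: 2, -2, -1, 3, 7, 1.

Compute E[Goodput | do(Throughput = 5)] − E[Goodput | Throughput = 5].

-9.5

Every unit gets Throughput=5 under the intervention. Goodput values become 13, 25, 22, 10, -2, 16; E[Goodput|do(Throughput=5)] = 14.
Observing Throughput=5 restricts to units where Throughput's equation naturally yields 5: Drops ∈ {-2, -1}. In that subpopulation Goodput = 25, 22, mean 23.5.
Difference = 14 − 23.5 = -9.5.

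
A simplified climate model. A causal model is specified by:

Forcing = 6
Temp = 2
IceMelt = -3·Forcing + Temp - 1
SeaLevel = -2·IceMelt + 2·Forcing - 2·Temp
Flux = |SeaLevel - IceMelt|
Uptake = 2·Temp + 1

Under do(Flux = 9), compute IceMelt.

-17

do(Flux=9) replaces the equation Flux = |SeaLevel - IceMelt| with the constant Flux = 9.
IceMelt is not downstream of the intervention, so its value is determined by the original equations.
IceMelt = -3·Forcing + Temp - 1  [with Forcing=6, Temp=2]  = -17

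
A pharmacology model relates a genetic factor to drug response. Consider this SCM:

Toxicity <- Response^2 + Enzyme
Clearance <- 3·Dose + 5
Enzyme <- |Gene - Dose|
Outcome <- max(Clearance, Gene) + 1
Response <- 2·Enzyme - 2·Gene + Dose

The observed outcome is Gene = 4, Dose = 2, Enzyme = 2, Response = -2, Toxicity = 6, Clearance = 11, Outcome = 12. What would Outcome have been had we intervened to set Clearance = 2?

5

Intervening sets Clearance = 2 and removes its equation (Clearance <- 3·Dose + 5).
Outcome = max(Clearance, Gene) + 1  [with Clearance=2, Gene=4]  = 5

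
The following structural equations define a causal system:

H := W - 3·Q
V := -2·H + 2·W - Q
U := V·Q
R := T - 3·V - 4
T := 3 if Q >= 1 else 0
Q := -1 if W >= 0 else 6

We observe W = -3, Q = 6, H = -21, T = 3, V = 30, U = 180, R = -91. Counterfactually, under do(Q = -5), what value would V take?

do(Q=-5) replaces the equation Q := -1 if W >= 0 else 6 with the constant Q = -5.
H = W - 3·Q  [with W=-3, Q=-5]  = 12
V = -2·H + 2·W - Q  [with H=12, W=-3, Q=-5]  = -25

-25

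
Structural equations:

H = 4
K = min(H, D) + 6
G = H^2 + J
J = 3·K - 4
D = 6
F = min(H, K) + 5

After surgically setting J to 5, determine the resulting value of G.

21

Intervening sets J = 5 and removes its equation (J = 3·K - 4).
G = H^2 + J  [with H=4, J=5]  = 21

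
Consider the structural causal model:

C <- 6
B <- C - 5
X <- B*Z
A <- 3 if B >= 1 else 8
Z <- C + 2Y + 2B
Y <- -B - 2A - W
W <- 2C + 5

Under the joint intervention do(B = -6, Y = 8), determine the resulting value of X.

-60

Under do(B = -6, Y = 8), each intervened variable's structural equation is replaced by its fixed value.
Z = C + 2Y + 2B  [with C=6, Y=8, B=-6]  = 10
X = B*Z  [with B=-6, Z=10]  = -60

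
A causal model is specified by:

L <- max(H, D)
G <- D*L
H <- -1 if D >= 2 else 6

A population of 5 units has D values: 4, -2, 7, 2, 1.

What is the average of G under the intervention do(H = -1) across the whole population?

Every unit gets H=-1 under the intervention. G values become 16, 2, 49, 4, 1; E[G|do(H=-1)] = 14.4.

14.4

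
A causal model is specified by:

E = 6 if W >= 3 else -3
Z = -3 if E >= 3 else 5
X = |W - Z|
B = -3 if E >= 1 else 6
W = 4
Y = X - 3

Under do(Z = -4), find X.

8

do(Z=-4) replaces the equation Z = -3 if E >= 3 else 5 with the constant Z = -4.
X = |W - Z|  [with W=4, Z=-4]  = 8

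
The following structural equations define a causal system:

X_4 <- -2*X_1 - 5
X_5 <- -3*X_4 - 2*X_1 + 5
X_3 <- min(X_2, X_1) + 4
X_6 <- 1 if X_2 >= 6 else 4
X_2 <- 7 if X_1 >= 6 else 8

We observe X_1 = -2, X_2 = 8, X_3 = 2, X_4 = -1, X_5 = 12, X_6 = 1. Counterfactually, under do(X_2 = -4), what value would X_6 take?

4

Under do(X_2=-4), the mechanism X_2 <- 7 if X_1 >= 6 else 8 is discarded; X_2 is fixed at -4.
X_6 = 1 if X_2 >= 6 else 4  [with X_2=-4]  = 4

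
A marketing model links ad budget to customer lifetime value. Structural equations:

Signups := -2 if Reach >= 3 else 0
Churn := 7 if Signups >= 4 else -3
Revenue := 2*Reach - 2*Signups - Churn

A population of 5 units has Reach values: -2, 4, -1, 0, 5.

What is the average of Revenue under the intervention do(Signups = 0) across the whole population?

5.4

Under do(Signups=0), Signups's equation is replaced by Signups=0 for every unit. Per-unit Revenue: -1, 11, 1, 3, 13. Mean = 5.4.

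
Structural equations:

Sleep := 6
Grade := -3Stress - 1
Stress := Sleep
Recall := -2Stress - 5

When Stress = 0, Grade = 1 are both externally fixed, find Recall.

The joint intervention fixes Stress = 0, Grade = 1, removing each variable's own equation.
Recall = -2Stress - 5  [with Stress=0]  = -5

-5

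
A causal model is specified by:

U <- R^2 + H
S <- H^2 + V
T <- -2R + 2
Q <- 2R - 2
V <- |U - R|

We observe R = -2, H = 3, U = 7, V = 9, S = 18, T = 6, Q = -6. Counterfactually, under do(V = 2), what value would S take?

Intervening sets V = 2 and removes its equation (V <- |U - R|).
S = H^2 + V  [with H=3, V=2]  = 11

11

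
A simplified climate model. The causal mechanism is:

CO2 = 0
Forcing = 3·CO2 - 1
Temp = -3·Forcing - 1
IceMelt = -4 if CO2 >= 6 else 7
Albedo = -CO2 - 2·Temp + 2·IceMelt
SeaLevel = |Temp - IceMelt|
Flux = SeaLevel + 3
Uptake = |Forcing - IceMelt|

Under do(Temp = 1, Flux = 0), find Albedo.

Setting Temp = 1, Flux = 0 by intervention discards those variables' equations.
IceMelt = -4 if CO2 >= 6 else 7  [with CO2=0]  = 7
Albedo = -CO2 - 2·Temp + 2·IceMelt  [with CO2=0, Temp=1, IceMelt=7]  = 12

12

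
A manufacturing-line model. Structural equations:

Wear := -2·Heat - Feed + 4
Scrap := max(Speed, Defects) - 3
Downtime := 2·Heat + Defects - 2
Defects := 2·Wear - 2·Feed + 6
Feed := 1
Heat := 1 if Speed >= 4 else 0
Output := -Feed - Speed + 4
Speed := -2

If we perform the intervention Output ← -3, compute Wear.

3

Under do(Output=-3), the mechanism Output := -Feed - Speed + 4 is discarded; Output is fixed at -3.
Since Wear is not a descendant of the intervened variable, it is unaffected.
Heat = 1 if Speed >= 4 else 0  [with Speed=-2]  = 0
Wear = -2·Heat - Feed + 4  [with Heat=0, Feed=1]  = 3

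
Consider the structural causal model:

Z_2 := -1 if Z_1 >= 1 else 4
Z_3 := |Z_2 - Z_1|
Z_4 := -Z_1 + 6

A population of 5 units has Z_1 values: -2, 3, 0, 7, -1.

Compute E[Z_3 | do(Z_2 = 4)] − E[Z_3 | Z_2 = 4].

Under do(Z_2=4), Z_2's equation is replaced by Z_2=4 for every unit. Per-unit Z_3: 6, 1, 4, 3, 5. Mean = 3.8.
Observing Z_2=4 restricts to units where Z_2's equation naturally yields 4: Z_1 ∈ {-2, 0, -1}. In that subpopulation Z_3 = 6, 4, 5, mean 5.
Difference = 3.8 − 5 = -1.2.

-1.2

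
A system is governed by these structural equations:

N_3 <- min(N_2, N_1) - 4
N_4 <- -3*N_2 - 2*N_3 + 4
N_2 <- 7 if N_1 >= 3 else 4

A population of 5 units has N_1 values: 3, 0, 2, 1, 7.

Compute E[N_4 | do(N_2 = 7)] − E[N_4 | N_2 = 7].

4.8

Under do(N_2=7), N_2's equation is replaced by N_2=7 for every unit. Per-unit N_4: -15, -9, -13, -11, -23. Mean = -14.2.
E[N_4|N_2=7] averages over only the 2 units with N_2=7 (N_1 = 3, 7): N_4 = -15, -23, mean -19.
Difference = -14.2 − (-19) = 4.8.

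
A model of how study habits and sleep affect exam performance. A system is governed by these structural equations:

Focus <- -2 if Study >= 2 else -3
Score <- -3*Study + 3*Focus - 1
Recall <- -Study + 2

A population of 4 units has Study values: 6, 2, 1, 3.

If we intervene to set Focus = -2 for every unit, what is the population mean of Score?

Under do(Focus=-2), Focus's equation is replaced by Focus=-2 for every unit. Per-unit Score: -25, -13, -10, -16. Mean = -16.

-16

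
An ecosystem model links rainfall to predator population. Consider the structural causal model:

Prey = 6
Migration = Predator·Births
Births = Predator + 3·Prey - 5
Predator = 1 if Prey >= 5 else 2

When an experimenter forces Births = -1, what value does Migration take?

-1

The intervention breaks the incoming arrows to Births: Births = Predator + 3·Prey - 5 no longer applies, and Births = -1.
Predator = 1 if Prey >= 5 else 2  [with Prey=6]  = 1
Migration = Predator·Births  [with Predator=1, Births=-1]  = -1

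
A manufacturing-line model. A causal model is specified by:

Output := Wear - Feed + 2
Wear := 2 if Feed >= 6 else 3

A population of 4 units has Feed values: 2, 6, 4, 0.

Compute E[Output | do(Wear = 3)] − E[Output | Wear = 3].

The intervention sets Wear=3 in all 4 units regardless of Feed. Recomputing Output per unit gives 3, -1, 1, 5; average 2.
E[Output|Wear=3] averages over only the 3 units with Wear=3 (Feed = 2, 4, 0): Output = 3, 1, 5, mean 3.
Difference = 2 − 3 = -1.

-1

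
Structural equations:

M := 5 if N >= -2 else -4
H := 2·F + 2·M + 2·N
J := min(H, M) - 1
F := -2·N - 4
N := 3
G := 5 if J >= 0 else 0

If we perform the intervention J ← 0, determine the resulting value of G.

5

The intervention breaks the incoming arrows to J: J := min(H, M) - 1 no longer applies, and J = 0.
G = 5 if J >= 0 else 0  [with J=0]  = 5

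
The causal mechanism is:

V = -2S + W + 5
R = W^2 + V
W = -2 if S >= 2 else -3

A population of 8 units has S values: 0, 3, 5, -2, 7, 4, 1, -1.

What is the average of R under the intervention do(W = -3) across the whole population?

6.75

Every unit gets W=-3 under the intervention. R values become 11, 5, 1, 15, -3, 3, 9, 13; E[R|do(W=-3)] = 6.75.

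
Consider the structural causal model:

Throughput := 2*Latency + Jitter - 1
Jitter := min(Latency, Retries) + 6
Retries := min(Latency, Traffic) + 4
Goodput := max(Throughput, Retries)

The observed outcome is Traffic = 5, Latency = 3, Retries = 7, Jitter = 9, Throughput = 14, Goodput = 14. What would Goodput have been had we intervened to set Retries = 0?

The intervention breaks the incoming arrows to Retries: Retries := min(Latency, Traffic) + 4 no longer applies, and Retries = 0.
Jitter = min(Latency, Retries) + 6  [with Latency=3, Retries=0]  = 6
Throughput = 2*Latency + Jitter - 1  [with Latency=3, Jitter=6]  = 11
Goodput = max(Throughput, Retries)  [with Throughput=11, Retries=0]  = 11

11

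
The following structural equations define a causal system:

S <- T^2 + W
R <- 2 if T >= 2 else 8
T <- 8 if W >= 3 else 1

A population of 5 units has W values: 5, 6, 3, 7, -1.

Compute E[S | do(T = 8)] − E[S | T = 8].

do(T=8) breaks T's dependence on W. With T=8 fixed, S across the units is 69, 70, 67, 71, 63, mean 68.
Observing T=8 restricts to units where T's equation naturally yields 8: W ∈ {5, 6, 3, 7}. In that subpopulation S = 69, 70, 67, 71, mean 69.25.
Difference = 68 − 69.25 = -1.25.

-1.25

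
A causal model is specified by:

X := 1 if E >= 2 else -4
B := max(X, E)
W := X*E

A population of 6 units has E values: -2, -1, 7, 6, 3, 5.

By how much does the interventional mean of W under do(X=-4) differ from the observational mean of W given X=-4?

-18

do(X=-4) breaks X's dependence on E. With X=-4 fixed, W across the units is 8, 4, -28, -24, -12, -20, mean -12.
E[W|X=-4] averages over only the 2 units with X=-4 (E = -2, -1): W = 8, 4, mean 6.
Difference = -12 − 6 = -18.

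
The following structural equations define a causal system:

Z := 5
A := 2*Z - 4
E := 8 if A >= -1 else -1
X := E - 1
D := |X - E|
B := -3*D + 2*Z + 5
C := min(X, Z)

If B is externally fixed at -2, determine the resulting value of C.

5

Intervening sets B = -2 and removes its equation (B := -3*D + 2*Z + 5).
No directed path runs from B to C, so C keeps its natural value.
A = 2*Z - 4  [with Z=5]  = 6
E = 8 if A >= -1 else -1  [with A=6]  = 8
X = E - 1  [with E=8]  = 7
C = min(X, Z)  [with X=7, Z=5]  = 5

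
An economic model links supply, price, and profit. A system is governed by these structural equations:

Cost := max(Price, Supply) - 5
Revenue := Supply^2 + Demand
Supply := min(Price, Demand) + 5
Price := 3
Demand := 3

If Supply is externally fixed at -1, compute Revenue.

4

do(Supply=-1) replaces the equation Supply := min(Price, Demand) + 5 with the constant Supply = -1.
Revenue = Supply^2 + Demand  [with Supply=-1, Demand=3]  = 4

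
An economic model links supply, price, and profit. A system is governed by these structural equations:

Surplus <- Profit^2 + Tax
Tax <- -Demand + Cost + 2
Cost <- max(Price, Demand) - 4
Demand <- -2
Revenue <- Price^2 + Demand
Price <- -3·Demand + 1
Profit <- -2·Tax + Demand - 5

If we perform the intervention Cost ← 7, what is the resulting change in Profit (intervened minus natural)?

The intervention breaks the incoming arrows to Cost: Cost <- max(Price, Demand) - 4 no longer applies, and Cost = 7.
Tax = -Demand + Cost + 2  [with Demand=-2, Cost=7]  = 11
Profit = -2·Tax + Demand - 5  [with Tax=11, Demand=-2]  = -29
Without intervention: Price = -3·Demand + 1  [with Demand=-2]  = 7; Cost = max(Price, Demand) - 4  [with Price=7, Demand=-2]  = 3; Tax = -Demand + Cost + 2  [with Demand=-2, Cost=3]  = 7; Profit = -2·Tax + Demand - 5  [with Tax=7, Demand=-2]  = -21.
Change = -29 − (-21) = -8.

-8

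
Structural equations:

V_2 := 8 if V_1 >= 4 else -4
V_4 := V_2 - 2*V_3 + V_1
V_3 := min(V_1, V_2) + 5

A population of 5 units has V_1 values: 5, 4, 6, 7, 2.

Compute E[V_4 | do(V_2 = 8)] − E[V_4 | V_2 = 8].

0.7

Under do(V_2=8), V_2's equation is replaced by V_2=8 for every unit. Per-unit V_4: -7, -6, -8, -9, -4. Mean = -6.8.
E[V_4|V_2=8] averages over only the 4 units with V_2=8 (V_1 = 5, 4, 6, 7): V_4 = -7, -6, -8, -9, mean -7.5.
Difference = -6.8 − (-7.5) = 0.7.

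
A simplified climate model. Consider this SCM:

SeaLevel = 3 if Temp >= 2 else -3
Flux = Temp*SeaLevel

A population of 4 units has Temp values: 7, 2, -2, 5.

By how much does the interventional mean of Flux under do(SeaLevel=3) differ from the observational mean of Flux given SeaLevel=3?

The intervention sets SeaLevel=3 in all 4 units regardless of Temp. Recomputing Flux per unit gives 21, 6, -6, 15; average 9.
E[Flux|SeaLevel=3] averages over only the 3 units with SeaLevel=3 (Temp = 7, 2, 5): Flux = 21, 6, 15, mean 14.
Difference = 9 − 14 = -5.

-5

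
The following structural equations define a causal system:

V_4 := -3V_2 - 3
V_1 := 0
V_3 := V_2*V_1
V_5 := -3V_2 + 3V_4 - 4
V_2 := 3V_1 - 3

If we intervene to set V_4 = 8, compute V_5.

29

Intervening sets V_4 = 8 and removes its equation (V_4 := -3V_2 - 3).
V_2 = 3V_1 - 3  [with V_1=0]  = -3
V_5 = -3V_2 + 3V_4 - 4  [with V_2=-3, V_4=8]  = 29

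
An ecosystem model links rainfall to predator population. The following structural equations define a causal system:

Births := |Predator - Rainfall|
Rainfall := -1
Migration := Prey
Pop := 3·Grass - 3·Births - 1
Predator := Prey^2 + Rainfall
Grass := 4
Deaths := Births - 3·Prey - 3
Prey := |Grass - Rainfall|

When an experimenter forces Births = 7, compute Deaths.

-11

The intervention breaks the incoming arrows to Births: Births := |Predator - Rainfall| no longer applies, and Births = 7.
Prey = |Grass - Rainfall|  [with Grass=4, Rainfall=-1]  = 5
Deaths = Births - 3·Prey - 3  [with Births=7, Prey=5]  = -11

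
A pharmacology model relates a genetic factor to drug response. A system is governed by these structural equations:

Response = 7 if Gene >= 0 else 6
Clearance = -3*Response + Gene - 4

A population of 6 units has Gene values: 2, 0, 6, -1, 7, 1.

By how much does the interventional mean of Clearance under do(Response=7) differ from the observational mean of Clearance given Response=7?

-0.7

do(Response=7) breaks Response's dependence on Gene. With Response=7 fixed, Clearance across the units is -23, -25, -19, -26, -18, -24, mean -22.5.
Observing Response=7 restricts to units where Response's equation naturally yields 7: Gene ∈ {2, 0, 6, 7, 1}. In that subpopulation Clearance = -23, -25, -19, -18, -24, mean -21.8.
Difference = -22.5 − (-21.8) = -0.7.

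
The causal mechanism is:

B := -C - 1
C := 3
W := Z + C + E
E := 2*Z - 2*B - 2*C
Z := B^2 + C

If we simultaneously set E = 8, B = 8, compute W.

The joint intervention fixes E = 8, B = 8, removing each variable's own equation.
Z = B^2 + C  [with B=8, C=3]  = 67
W = Z + C + E  [with Z=67, C=3, E=8]  = 78

78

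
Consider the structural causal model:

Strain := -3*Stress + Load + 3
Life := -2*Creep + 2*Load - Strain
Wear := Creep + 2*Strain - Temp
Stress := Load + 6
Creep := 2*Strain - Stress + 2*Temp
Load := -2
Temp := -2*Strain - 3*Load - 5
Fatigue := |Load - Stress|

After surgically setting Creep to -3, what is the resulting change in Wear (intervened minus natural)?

-23

The intervention breaks the incoming arrows to Creep: Creep := 2*Strain - Stress + 2*Temp no longer applies, and Creep = -3.
Stress = Load + 6  [with Load=-2]  = 4
Strain = -3*Stress + Load + 3  [with Stress=4, Load=-2]  = -11
Temp = -2*Strain - 3*Load - 5  [with Strain=-11, Load=-2]  = 23
Wear = Creep + 2*Strain - Temp  [with Creep=-3, Strain=-11, Temp=23]  = -48
Without intervention: Stress = Load + 6  [with Load=-2]  = 4; Strain = -3*Stress + Load + 3  [with Stress=4, Load=-2]  = -11; Temp = -2*Strain - 3*Load - 5  [with Strain=-11, Load=-2]  = 23; Creep = 2*Strain - Stress + 2*Temp  [with Strain=-11, Stress=4, Temp=23]  = 20; Wear = Creep + 2*Strain - Temp  [with Creep=20, Strain=-11, Temp=23]  = -25.
Change = -48 − (-25) = -23.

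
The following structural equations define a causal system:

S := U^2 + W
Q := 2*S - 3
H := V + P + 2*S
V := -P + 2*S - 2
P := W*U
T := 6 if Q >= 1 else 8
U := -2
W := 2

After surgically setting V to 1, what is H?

Intervening sets V = 1 and removes its equation (V := -P + 2*S - 2).
P = W*U  [with W=2, U=-2]  = -4
S = U^2 + W  [with U=-2, W=2]  = 6
H = V + P + 2*S  [with V=1, P=-4, S=6]  = 9

9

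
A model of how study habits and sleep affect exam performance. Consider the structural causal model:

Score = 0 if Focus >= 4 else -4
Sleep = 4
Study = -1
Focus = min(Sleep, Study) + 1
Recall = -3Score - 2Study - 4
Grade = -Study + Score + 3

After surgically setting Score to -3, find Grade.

1

Under do(Score=-3), the mechanism Score = 0 if Focus >= 4 else -4 is discarded; Score is fixed at -3.
Grade = -Study + Score + 3  [with Study=-1, Score=-3]  = 1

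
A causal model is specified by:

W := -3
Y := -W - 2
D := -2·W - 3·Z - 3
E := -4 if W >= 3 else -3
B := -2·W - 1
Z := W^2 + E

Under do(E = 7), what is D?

-45

Under do(E=7), the mechanism E := -4 if W >= 3 else -3 is discarded; E is fixed at 7.
Z = W^2 + E  [with W=-3, E=7]  = 16
D = -2·W - 3·Z - 3  [with W=-3, Z=16]  = -45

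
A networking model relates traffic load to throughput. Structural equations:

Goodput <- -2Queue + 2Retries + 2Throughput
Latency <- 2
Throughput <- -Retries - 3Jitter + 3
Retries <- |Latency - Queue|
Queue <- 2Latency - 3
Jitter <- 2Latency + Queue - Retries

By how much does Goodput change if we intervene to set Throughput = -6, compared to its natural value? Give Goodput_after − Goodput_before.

The intervention breaks the incoming arrows to Throughput: Throughput <- -Retries - 3Jitter + 3 no longer applies, and Throughput = -6.
Queue = 2Latency - 3  [with Latency=2]  = 1
Retries = |Latency - Queue|  [with Latency=2, Queue=1]  = 1
Goodput = -2Queue + 2Retries + 2Throughput  [with Queue=1, Retries=1, Throughput=-6]  = -12
Without intervention: Queue = 2Latency - 3  [with Latency=2]  = 1; Retries = |Latency - Queue|  [with Latency=2, Queue=1]  = 1; Jitter = 2Latency + Queue - Retries  [with Latency=2, Queue=1, Retries=1]  = 4; Throughput = -Retries - 3Jitter + 3  [with Retries=1, Jitter=4]  = -10; Goodput = -2Queue + 2Retries + 2Throughput  [with Queue=1, Retries=1, Throughput=-10]  = -20.
Change = -12 − (-20) = 8.

8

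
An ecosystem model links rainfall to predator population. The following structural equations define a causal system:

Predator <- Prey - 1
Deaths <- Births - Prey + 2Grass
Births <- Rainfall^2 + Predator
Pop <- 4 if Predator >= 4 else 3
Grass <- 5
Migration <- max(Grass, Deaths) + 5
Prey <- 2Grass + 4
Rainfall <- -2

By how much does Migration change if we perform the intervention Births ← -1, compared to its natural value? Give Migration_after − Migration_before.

-8

Under do(Births=-1), the mechanism Births <- Rainfall^2 + Predator is discarded; Births is fixed at -1.
Prey = 2Grass + 4  [with Grass=5]  = 14
Deaths = Births - Prey + 2Grass  [with Births=-1, Prey=14, Grass=5]  = -5
Migration = max(Grass, Deaths) + 5  [with Grass=5, Deaths=-5]  = 10
Without intervention: Prey = 2Grass + 4  [with Grass=5]  = 14; Predator = Prey - 1  [with Prey=14]  = 13; Births = Rainfall^2 + Predator  [with Rainfall=-2, Predator=13]  = 17; Deaths = Births - Prey + 2Grass  [with Births=17, Prey=14, Grass=5]  = 13; Migration = max(Grass, Deaths) + 5  [with Grass=5, Deaths=13]  = 18.
Change = 10 − 18 = -8.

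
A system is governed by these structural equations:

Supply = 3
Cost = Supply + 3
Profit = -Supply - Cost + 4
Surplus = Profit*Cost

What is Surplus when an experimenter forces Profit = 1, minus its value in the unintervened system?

36

The intervention breaks the incoming arrows to Profit: Profit = -Supply - Cost + 4 no longer applies, and Profit = 1.
Cost = Supply + 3  [with Supply=3]  = 6
Surplus = Profit*Cost  [with Profit=1, Cost=6]  = 6
Without intervention: Cost = Supply + 3  [with Supply=3]  = 6; Profit = -Supply - Cost + 4  [with Supply=3, Cost=6]  = -5; Surplus = Profit*Cost  [with Profit=-5, Cost=6]  = -30.
Change = 6 − (-30) = 36.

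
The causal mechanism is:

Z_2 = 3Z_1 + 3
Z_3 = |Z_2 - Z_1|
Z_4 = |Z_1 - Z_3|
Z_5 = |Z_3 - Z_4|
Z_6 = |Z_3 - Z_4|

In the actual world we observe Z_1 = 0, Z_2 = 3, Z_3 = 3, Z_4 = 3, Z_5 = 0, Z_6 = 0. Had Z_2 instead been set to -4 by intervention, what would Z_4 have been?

Under do(Z_2=-4), the mechanism Z_2 = 3Z_1 + 3 is discarded; Z_2 is fixed at -4.
Z_3 = |Z_2 - Z_1|  [with Z_2=-4, Z_1=0]  = 4
Z_4 = |Z_1 - Z_3|  [with Z_1=0, Z_3=4]  = 4

4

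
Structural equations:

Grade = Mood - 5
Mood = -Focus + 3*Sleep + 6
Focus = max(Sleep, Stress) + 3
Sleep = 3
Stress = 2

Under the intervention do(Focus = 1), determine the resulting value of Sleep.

3

Under do(Focus=1), the mechanism Focus = max(Sleep, Stress) + 3 is discarded; Focus is fixed at 1.
Sleep is not downstream of the intervention, so its value is determined by the original equations.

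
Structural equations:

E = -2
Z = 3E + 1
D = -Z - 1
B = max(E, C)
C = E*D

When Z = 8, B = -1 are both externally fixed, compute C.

The joint intervention fixes Z = 8, B = -1, removing each variable's own equation.
D = -Z - 1  [with Z=8]  = -9
C = E*D  [with E=-2, D=-9]  = 18

18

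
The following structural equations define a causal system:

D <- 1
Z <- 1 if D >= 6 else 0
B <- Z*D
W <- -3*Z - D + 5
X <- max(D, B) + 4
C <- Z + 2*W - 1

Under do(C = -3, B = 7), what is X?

11

Under do(C = -3, B = 7), each intervened variable's structural equation is replaced by its fixed value.
X = max(D, B) + 4  [with D=1, B=7]  = 11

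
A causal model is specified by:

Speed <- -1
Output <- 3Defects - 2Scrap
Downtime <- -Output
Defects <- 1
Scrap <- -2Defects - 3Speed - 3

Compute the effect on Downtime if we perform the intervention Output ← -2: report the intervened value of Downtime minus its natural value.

Intervening sets Output = -2 and removes its equation (Output <- 3Defects - 2Scrap).
Downtime = -Output  [with Output=-2]  = 2
Without intervention: Scrap = -2Defects - 3Speed - 3  [with Defects=1, Speed=-1]  = -2; Output = 3Defects - 2Scrap  [with Defects=1, Scrap=-2]  = 7; Downtime = -Output  [with Output=7]  = -7.
Change = 2 − (-7) = 9.

9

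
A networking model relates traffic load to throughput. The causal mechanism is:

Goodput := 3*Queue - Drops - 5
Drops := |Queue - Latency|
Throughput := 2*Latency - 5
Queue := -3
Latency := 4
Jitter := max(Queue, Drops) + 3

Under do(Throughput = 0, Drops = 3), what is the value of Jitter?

6

Under do(Throughput = 0, Drops = 3), each intervened variable's structural equation is replaced by its fixed value.
Jitter = max(Queue, Drops) + 3  [with Queue=-3, Drops=3]  = 6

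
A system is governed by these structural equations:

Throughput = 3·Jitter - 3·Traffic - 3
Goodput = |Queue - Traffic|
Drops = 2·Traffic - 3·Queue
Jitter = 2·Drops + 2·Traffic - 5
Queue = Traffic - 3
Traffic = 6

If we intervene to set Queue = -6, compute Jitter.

67

Under do(Queue=-6), the mechanism Queue = Traffic - 3 is discarded; Queue is fixed at -6.
Drops = 2·Traffic - 3·Queue  [with Traffic=6, Queue=-6]  = 30
Jitter = 2·Drops + 2·Traffic - 5  [with Drops=30, Traffic=6]  = 67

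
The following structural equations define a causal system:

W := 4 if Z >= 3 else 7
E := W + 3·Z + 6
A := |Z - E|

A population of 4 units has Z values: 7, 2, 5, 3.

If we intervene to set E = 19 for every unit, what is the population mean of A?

do(E=19) breaks E's dependence on Z. With E=19 fixed, A across the units is 12, 17, 14, 16, mean 14.75.

14.75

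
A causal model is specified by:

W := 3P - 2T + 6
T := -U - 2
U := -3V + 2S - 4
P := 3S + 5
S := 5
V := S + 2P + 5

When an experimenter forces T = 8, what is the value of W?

The intervention breaks the incoming arrows to T: T := -U - 2 no longer applies, and T = 8.
P = 3S + 5  [with S=5]  = 20
W = 3P - 2T + 6  [with P=20, T=8]  = 50

50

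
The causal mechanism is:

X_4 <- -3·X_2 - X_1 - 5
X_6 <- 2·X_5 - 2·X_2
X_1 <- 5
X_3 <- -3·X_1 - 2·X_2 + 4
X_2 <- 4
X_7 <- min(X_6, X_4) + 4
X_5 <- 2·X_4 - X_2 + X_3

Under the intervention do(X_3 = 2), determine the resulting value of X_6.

-100

The intervention breaks the incoming arrows to X_3: X_3 <- -3·X_1 - 2·X_2 + 4 no longer applies, and X_3 = 2.
X_4 = -3·X_2 - X_1 - 5  [with X_2=4, X_1=5]  = -22
X_5 = 2·X_4 - X_2 + X_3  [with X_4=-22, X_2=4, X_3=2]  = -46
X_6 = 2·X_5 - 2·X_2  [with X_5=-46, X_2=4]  = -100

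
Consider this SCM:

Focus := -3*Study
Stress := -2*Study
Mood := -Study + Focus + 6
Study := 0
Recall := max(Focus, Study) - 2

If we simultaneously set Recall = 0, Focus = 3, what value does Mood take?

9

Under do(Recall = 0, Focus = 3), each intervened variable's structural equation is replaced by its fixed value.
Mood = -Study + Focus + 6  [with Study=0, Focus=3]  = 9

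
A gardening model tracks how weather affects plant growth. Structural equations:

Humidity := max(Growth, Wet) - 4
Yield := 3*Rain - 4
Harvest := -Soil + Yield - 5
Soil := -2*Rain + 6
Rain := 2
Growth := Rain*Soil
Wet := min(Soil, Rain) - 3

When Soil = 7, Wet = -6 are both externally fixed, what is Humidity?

10

Under do(Soil = 7, Wet = -6), each intervened variable's structural equation is replaced by its fixed value.
Growth = Rain*Soil  [with Rain=2, Soil=7]  = 14
Humidity = max(Growth, Wet) - 4  [with Growth=14, Wet=-6]  = 10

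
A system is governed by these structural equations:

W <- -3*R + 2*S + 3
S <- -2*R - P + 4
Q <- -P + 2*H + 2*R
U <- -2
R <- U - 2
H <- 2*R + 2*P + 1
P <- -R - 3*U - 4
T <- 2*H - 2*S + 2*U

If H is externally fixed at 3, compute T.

The intervention breaks the incoming arrows to H: H <- 2*R + 2*P + 1 no longer applies, and H = 3.
R = U - 2  [with U=-2]  = -4
P = -R - 3*U - 4  [with R=-4, U=-2]  = 6
S = -2*R - P + 4  [with R=-4, P=6]  = 6
T = 2*H - 2*S + 2*U  [with H=3, S=6, U=-2]  = -10

-10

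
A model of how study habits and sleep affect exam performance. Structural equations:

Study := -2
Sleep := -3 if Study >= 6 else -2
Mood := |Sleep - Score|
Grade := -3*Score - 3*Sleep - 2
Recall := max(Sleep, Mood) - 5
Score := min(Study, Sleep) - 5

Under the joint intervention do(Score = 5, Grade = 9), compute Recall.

2

The joint intervention fixes Score = 5, Grade = 9, removing each variable's own equation.
Sleep = -3 if Study >= 6 else -2  [with Study=-2]  = -2
Mood = |Sleep - Score|  [with Sleep=-2, Score=5]  = 7
Recall = max(Sleep, Mood) - 5  [with Sleep=-2, Mood=7]  = 2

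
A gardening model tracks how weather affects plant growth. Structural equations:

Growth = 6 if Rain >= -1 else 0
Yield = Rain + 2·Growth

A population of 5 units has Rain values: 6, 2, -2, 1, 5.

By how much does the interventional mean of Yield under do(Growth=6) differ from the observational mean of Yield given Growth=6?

Every unit gets Growth=6 under the intervention. Yield values become 18, 14, 10, 13, 17; E[Yield|do(Growth=6)] = 14.4.
Observing Growth=6 restricts to units where Growth's equation naturally yields 6: Rain ∈ {6, 2, 1, 5}. In that subpopulation Yield = 18, 14, 13, 17, mean 15.5.
Difference = 14.4 − 15.5 = -1.1.

-1.1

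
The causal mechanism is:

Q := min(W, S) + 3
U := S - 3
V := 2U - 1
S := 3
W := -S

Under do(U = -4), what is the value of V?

-9

do(U=-4) replaces the equation U := S - 3 with the constant U = -4.
V = 2U - 1  [with U=-4]  = -9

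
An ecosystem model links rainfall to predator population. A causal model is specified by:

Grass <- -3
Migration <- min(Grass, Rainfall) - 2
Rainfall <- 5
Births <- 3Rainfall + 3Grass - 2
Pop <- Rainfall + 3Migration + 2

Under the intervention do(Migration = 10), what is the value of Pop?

37

Intervening sets Migration = 10 and removes its equation (Migration <- min(Grass, Rainfall) - 2).
Pop = Rainfall + 3Migration + 2  [with Rainfall=5, Migration=10]  = 37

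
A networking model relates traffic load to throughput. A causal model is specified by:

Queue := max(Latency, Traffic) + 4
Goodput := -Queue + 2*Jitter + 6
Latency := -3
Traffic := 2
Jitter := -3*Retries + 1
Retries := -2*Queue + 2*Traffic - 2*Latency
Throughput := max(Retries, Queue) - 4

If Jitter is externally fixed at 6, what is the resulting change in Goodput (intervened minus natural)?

-2

Under do(Jitter=6), the mechanism Jitter := -3*Retries + 1 is discarded; Jitter is fixed at 6.
Queue = max(Latency, Traffic) + 4  [with Latency=-3, Traffic=2]  = 6
Goodput = -Queue + 2*Jitter + 6  [with Queue=6, Jitter=6]  = 12
Without intervention: Queue = max(Latency, Traffic) + 4  [with Latency=-3, Traffic=2]  = 6; Retries = -2*Queue + 2*Traffic - 2*Latency  [with Queue=6, Traffic=2, Latency=-3]  = -2; Jitter = -3*Retries + 1  [with Retries=-2]  = 7; Goodput = -Queue + 2*Jitter + 6  [with Queue=6, Jitter=7]  = 14.
Change = 12 − 14 = -2.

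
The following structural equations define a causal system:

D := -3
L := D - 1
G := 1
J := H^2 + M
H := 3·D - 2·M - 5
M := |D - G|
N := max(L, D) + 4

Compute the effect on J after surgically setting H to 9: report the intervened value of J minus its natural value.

The intervention breaks the incoming arrows to H: H := 3·D - 2·M - 5 no longer applies, and H = 9.
M = |D - G|  [with D=-3, G=1]  = 4
J = H^2 + M  [with H=9, M=4]  = 85
Without intervention: M = |D - G|  [with D=-3, G=1]  = 4; H = 3·D - 2·M - 5  [with D=-3, M=4]  = -22; J = H^2 + M  [with H=-22, M=4]  = 488.
Change = 85 − 488 = -403.

-403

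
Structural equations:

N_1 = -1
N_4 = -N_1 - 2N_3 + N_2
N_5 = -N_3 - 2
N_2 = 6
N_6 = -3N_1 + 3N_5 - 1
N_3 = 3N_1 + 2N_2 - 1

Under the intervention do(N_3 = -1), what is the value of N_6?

The intervention breaks the incoming arrows to N_3: N_3 = 3N_1 + 2N_2 - 1 no longer applies, and N_3 = -1.
N_5 = -N_3 - 2  [with N_3=-1]  = -1
N_6 = -3N_1 + 3N_5 - 1  [with N_1=-1, N_5=-1]  = -1

-1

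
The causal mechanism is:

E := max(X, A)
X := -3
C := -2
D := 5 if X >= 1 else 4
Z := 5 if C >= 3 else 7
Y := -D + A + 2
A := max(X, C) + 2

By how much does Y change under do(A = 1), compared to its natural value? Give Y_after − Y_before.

The intervention breaks the incoming arrows to A: A := max(X, C) + 2 no longer applies, and A = 1.
D = 5 if X >= 1 else 4  [with X=-3]  = 4
Y = -D + A + 2  [with D=4, A=1]  = -1
Without intervention: A = max(X, C) + 2  [with X=-3, C=-2]  = 0; D = 5 if X >= 1 else 4  [with X=-3]  = 4; Y = -D + A + 2  [with D=4, A=0]  = -2.
Change = -1 − (-2) = 1.

1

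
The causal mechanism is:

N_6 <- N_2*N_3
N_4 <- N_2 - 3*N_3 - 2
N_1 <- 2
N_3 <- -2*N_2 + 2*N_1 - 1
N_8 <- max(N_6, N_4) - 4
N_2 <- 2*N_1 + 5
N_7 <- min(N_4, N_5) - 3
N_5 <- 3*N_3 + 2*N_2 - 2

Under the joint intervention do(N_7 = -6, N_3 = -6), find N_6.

-54

Setting N_7 = -6, N_3 = -6 by intervention discards those variables' equations.
N_2 = 2*N_1 + 5  [with N_1=2]  = 9
N_6 = N_2*N_3  [with N_2=9, N_3=-6]  = -54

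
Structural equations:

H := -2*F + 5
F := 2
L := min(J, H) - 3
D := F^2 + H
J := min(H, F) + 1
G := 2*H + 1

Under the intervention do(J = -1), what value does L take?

do(J=-1) replaces the equation J := min(H, F) + 1 with the constant J = -1.
H = -2*F + 5  [with F=2]  = 1
L = min(J, H) - 3  [with J=-1, H=1]  = -4

-4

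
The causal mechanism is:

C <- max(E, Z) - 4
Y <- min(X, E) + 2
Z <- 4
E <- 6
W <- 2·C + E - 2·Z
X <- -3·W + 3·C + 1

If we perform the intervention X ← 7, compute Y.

The intervention breaks the incoming arrows to X: X <- -3·W + 3·C + 1 no longer applies, and X = 7.
Y = min(X, E) + 2  [with X=7, E=6]  = 8

8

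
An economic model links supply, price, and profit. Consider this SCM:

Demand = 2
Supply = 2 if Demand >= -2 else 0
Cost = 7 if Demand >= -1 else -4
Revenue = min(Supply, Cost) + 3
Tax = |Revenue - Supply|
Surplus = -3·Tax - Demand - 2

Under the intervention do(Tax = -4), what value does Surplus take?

The intervention breaks the incoming arrows to Tax: Tax = |Revenue - Supply| no longer applies, and Tax = -4.
Surplus = -3·Tax - Demand - 2  [with Tax=-4, Demand=2]  = 8

8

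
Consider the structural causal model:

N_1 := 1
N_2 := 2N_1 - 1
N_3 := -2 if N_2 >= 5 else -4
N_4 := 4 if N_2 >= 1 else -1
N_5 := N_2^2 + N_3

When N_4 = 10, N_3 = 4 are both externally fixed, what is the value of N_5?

5

The joint intervention fixes N_4 = 10, N_3 = 4, removing each variable's own equation.
N_2 = 2N_1 - 1  [with N_1=1]  = 1
N_5 = N_2^2 + N_3  [with N_2=1, N_3=4]  = 5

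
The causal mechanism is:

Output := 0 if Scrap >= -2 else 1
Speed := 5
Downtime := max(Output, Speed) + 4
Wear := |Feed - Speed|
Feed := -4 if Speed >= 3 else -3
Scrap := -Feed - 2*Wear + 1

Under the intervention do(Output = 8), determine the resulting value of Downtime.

12

The intervention breaks the incoming arrows to Output: Output := 0 if Scrap >= -2 else 1 no longer applies, and Output = 8.
Downtime = max(Output, Speed) + 4  [with Output=8, Speed=5]  = 12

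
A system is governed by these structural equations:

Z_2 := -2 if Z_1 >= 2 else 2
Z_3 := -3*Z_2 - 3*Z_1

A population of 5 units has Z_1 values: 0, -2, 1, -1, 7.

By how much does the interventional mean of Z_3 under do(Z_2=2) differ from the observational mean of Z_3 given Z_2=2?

Under do(Z_2=2), Z_2's equation is replaced by Z_2=2 for every unit. Per-unit Z_3: -6, 0, -9, -3, -27. Mean = -9.
Conditioning on Z_2=2 selects the 4 unit(s) with Z_1 ∈ {0, -2, 1, -1}. Their Z_3 values: -6, 0, -9, -3. Mean = -4.5.
Difference = -9 − (-4.5) = -4.5.

-4.5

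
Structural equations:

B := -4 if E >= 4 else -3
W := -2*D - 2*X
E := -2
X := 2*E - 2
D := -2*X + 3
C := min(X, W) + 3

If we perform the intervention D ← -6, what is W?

The intervention breaks the incoming arrows to D: D := -2*X + 3 no longer applies, and D = -6.
X = 2*E - 2  [with E=-2]  = -6
W = -2*D - 2*X  [with D=-6, X=-6]  = 24

24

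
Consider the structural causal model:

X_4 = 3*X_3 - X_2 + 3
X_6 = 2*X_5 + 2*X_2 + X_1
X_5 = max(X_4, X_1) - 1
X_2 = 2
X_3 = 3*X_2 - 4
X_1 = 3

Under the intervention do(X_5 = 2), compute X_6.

The intervention breaks the incoming arrows to X_5: X_5 = max(X_4, X_1) - 1 no longer applies, and X_5 = 2.
X_6 = 2*X_5 + 2*X_2 + X_1  [with X_5=2, X_2=2, X_1=3]  = 11

11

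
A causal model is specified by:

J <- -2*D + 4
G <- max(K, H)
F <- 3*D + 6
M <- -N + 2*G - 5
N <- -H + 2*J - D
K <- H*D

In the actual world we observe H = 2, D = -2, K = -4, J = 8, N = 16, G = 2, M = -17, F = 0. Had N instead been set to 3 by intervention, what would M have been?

Under do(N=3), the mechanism N <- -H + 2*J - D is discarded; N is fixed at 3.
K = H*D  [with H=2, D=-2]  = -4
G = max(K, H)  [with K=-4, H=2]  = 2
M = -N + 2*G - 5  [with N=3, G=2]  = -4

-4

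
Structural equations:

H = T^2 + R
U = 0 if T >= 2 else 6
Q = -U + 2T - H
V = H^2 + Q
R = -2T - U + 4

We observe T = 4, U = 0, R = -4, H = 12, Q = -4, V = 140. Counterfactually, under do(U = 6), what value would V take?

Under do(U=6), the mechanism U = 0 if T >= 2 else 6 is discarded; U is fixed at 6.
R = -2T - U + 4  [with T=4, U=6]  = -10
H = T^2 + R  [with T=4, R=-10]  = 6
Q = -U + 2T - H  [with U=6, T=4, H=6]  = -4
V = H^2 + Q  [with H=6, Q=-4]  = 32

32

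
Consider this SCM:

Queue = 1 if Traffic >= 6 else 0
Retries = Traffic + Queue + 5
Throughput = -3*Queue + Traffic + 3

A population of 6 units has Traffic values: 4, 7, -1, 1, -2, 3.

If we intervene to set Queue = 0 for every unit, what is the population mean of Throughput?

Every unit gets Queue=0 under the intervention. Throughput values become 7, 10, 2, 4, 1, 6; E[Throughput|do(Queue=0)] = 5.

5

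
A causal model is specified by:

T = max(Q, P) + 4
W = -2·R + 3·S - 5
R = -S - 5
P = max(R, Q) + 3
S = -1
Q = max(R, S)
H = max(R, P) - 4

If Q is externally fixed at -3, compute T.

The intervention breaks the incoming arrows to Q: Q = max(R, S) no longer applies, and Q = -3.
R = -S - 5  [with S=-1]  = -4
P = max(R, Q) + 3  [with R=-4, Q=-3]  = 0
T = max(Q, P) + 4  [with Q=-3, P=0]  = 4

4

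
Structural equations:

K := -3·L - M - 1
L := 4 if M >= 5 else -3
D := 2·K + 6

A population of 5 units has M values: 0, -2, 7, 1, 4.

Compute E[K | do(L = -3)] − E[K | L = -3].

do(L=-3) breaks L's dependence on M. With L=-3 fixed, K across the units is 8, 10, 1, 7, 4, mean 6.
E[K|L=-3] averages over only the 4 units with L=-3 (M = 0, -2, 1, 4): K = 8, 10, 7, 4, mean 7.25.
Difference = 6 − 7.25 = -1.25.

-1.25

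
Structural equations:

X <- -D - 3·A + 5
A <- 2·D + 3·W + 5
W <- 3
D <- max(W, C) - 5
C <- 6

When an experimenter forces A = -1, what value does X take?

7

Intervening sets A = -1 and removes its equation (A <- 2·D + 3·W + 5).
D = max(W, C) - 5  [with W=3, C=6]  = 1
X = -D - 3·A + 5  [with D=1, A=-1]  = 7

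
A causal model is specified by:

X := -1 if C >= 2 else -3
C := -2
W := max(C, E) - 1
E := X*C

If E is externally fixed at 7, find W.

The intervention breaks the incoming arrows to E: E := X*C no longer applies, and E = 7.
W = max(C, E) - 1  [with C=-2, E=7]  = 6

6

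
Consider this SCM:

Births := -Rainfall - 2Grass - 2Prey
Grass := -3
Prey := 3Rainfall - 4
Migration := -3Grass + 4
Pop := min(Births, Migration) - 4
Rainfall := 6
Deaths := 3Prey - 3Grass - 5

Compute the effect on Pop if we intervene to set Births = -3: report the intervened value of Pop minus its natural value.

25

The intervention breaks the incoming arrows to Births: Births := -Rainfall - 2Grass - 2Prey no longer applies, and Births = -3.
Migration = -3Grass + 4  [with Grass=-3]  = 13
Pop = min(Births, Migration) - 4  [with Births=-3, Migration=13]  = -7
Without intervention: Prey = 3Rainfall - 4  [with Rainfall=6]  = 14; Births = -Rainfall - 2Grass - 2Prey  [with Rainfall=6, Grass=-3, Prey=14]  = -28; Migration = -3Grass + 4  [with Grass=-3]  = 13; Pop = min(Births, Migration) - 4  [with Births=-28, Migration=13]  = -32.
Change = -7 − (-32) = 25.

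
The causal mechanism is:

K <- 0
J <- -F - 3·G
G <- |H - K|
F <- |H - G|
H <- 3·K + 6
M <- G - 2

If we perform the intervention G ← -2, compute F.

The intervention breaks the incoming arrows to G: G <- |H - K| no longer applies, and G = -2.
H = 3·K + 6  [with K=0]  = 6
F = |H - G|  [with H=6, G=-2]  = 8

8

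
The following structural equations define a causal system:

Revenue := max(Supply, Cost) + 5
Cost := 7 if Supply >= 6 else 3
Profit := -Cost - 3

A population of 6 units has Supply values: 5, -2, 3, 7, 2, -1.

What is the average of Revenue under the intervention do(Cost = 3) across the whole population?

Every unit gets Cost=3 under the intervention. Revenue values become 10, 8, 8, 12, 8, 8; E[Revenue|do(Cost=3)] = 9.

9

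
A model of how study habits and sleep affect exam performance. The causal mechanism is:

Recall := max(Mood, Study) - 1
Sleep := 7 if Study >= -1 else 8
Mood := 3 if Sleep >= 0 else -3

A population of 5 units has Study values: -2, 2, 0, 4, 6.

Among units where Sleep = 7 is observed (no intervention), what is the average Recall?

3

E[Recall|Sleep=7] averages over only the 4 units with Sleep=7 (Study = 2, 0, 4, 6): Recall = 2, 2, 3, 5, mean 3.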